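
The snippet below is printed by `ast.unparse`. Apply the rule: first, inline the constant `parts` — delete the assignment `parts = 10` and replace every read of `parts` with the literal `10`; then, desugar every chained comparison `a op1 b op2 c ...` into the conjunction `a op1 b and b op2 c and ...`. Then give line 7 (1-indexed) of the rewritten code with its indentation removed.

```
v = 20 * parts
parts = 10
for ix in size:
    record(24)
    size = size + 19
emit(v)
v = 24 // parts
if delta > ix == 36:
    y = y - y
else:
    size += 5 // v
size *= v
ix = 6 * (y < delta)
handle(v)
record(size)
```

if delta > ix and ix == 36:

Transformed code:
v = 20 * 10
for ix in size:
    record(24)
    size = size + 19
emit(v)
v = 24 // 10
if delta > ix and ix == 36:
    y = y - y
else:
    size += 5 // v
size *= v
ix = 6 * (y < delta)
handle(v)
record(size)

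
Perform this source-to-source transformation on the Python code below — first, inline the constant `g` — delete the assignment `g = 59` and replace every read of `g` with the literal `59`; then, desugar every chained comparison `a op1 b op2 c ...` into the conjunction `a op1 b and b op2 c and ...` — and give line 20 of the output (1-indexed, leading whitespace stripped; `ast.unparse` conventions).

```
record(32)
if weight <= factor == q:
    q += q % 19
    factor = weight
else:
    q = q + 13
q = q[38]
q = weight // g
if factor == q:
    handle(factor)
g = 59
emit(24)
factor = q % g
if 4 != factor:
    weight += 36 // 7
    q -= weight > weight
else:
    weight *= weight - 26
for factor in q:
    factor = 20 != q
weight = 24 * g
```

Transformed code:
record(32)
if weight <= factor and factor == q:
    q += q % 19
    factor = weight
else:
    q = q + 13
q = q[38]
q = weight // 59
if factor == q:
    handle(factor)
emit(24)
factor = q % 59
if 4 != factor:
    weight += 36 // 7
    q -= weight > weight
else:
    weight *= weight - 26
for factor in q:
    factor = 20 != q
weight = 24 * 59

weight = 24 * 59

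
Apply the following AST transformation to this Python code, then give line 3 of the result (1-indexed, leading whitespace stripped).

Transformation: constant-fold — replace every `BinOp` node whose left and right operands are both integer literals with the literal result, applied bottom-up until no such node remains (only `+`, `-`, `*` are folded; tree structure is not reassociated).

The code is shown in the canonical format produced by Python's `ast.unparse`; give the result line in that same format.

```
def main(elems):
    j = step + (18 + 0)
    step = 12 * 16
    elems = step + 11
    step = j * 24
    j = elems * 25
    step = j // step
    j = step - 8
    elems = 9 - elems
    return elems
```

Transformed code:
def main(elems):
    j = step + 18
    step = 192
    elems = step + 11
    step = j * 24
    j = elems * 25
    step = j // step
    j = step - 8
    elems = 9 - elems
    return elems

step = 192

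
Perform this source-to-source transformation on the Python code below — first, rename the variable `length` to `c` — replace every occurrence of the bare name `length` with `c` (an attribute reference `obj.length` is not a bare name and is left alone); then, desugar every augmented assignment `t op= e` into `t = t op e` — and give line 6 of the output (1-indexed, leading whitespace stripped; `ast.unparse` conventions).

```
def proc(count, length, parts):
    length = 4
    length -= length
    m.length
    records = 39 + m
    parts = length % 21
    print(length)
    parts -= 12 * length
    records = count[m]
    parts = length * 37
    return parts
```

parts = c % 21

Transformed code:
def proc(count, c, parts):
    c = 4
    c = c - c
    m.length
    records = 39 + m
    parts = c % 21
    print(c)
    parts = parts - 12 * c
    records = count[m]
    parts = c * 37
    return parts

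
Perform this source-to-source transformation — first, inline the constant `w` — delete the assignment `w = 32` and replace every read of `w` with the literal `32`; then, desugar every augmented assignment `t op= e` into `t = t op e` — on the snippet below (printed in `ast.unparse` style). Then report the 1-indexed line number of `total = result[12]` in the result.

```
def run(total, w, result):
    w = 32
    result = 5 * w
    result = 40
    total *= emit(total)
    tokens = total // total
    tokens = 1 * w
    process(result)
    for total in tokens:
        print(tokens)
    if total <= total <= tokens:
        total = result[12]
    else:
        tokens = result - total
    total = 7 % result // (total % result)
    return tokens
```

Transformed code:
def run(total, w, result):
    result = 5 * 32
    result = 40
    total = total * emit(total)
    tokens = total // total
    tokens = 1 * 32
    process(result)
    for total in tokens:
        print(tokens)
    if total <= total <= tokens:
        total = result[12]
    else:
        tokens = result - total
    total = 7 % result // (total % result)
    return tokens

11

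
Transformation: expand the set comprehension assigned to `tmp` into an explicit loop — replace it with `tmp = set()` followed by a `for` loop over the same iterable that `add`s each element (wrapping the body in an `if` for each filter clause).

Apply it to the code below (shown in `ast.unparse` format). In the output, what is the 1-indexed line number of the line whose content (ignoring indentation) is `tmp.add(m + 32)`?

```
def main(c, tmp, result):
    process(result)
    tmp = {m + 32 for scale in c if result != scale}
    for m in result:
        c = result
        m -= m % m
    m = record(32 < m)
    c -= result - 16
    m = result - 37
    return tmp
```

6

Transformed code:
def main(c, tmp, result):
    process(result)
    tmp = set()
    for scale in c:
        if result != scale:
            tmp.add(m + 32)
    for m in result:
        c = result
        m -= m % m
    m = record(32 < m)
    c -= result - 16
    m = result - 37
    return tmp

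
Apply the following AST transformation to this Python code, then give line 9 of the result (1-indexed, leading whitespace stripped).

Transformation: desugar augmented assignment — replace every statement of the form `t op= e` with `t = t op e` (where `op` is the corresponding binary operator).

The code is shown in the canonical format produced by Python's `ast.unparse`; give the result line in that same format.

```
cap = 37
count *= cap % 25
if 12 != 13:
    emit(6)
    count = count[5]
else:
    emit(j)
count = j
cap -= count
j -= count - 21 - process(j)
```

Transformed code:
cap = 37
count = count * (cap % 25)
if 12 != 13:
    emit(6)
    count = count[5]
else:
    emit(j)
count = j
cap = cap - count
j = j - (count - 21 - process(j))

cap = cap - count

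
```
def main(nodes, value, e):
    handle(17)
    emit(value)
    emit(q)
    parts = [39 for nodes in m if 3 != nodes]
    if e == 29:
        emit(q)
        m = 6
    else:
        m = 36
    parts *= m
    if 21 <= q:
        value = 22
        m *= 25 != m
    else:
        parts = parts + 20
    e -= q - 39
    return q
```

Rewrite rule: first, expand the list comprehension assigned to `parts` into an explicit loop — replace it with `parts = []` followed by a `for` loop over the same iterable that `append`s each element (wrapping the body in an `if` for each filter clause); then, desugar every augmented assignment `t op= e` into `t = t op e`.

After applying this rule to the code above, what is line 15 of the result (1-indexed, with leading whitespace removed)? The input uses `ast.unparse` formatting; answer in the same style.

Transformed code:
def main(nodes, value, e):
    handle(17)
    emit(value)
    emit(q)
    parts = []
    for nodes in m:
        if 3 != nodes:
            parts.append(39)
    if e == 29:
        emit(q)
        m = 6
    else:
        m = 36
    parts = parts * m
    if 21 <= q:
        value = 22
        m = m * (25 != m)
    else:
        parts = parts + 20
    e = e - (q - 39)
    return q

if 21 <= q:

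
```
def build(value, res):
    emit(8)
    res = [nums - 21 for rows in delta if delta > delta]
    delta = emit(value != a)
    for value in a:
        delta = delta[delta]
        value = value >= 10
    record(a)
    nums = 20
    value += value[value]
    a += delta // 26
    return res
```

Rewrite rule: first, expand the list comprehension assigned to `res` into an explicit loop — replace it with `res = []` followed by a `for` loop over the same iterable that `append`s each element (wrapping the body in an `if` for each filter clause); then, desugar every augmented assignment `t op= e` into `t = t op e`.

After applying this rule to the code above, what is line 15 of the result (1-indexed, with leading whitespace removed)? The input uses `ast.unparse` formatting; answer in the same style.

return res

Transformed code:
def build(value, res):
    emit(8)
    res = []
    for rows in delta:
        if delta > delta:
            res.append(nums - 21)
    delta = emit(value != a)
    for value in a:
        delta = delta[delta]
        value = value >= 10
    record(a)
    nums = 20
    value = value + value[value]
    a = a + delta // 26
    return res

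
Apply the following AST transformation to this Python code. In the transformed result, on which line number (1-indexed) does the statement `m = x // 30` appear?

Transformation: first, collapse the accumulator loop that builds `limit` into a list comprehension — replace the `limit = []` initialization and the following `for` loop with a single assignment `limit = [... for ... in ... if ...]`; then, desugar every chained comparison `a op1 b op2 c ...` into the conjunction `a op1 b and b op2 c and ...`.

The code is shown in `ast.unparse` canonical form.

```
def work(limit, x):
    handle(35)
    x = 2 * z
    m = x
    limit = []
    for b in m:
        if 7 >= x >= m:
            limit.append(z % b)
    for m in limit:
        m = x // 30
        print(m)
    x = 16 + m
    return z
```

Transformed code:
def work(limit, x):
    handle(35)
    x = 2 * z
    m = x
    limit = [z % b for b in m if 7 >= x and x >= m]
    for m in limit:
        m = x // 30
        print(m)
    x = 16 + m
    return z

7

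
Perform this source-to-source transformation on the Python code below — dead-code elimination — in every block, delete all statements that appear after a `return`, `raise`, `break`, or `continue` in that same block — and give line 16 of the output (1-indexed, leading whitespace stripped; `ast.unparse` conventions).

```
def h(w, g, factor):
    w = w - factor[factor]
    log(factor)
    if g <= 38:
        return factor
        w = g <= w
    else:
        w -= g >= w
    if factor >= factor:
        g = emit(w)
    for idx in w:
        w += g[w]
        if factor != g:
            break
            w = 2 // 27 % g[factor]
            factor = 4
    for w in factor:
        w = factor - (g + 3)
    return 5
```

return 5

Transformed code:
def h(w, g, factor):
    w = w - factor[factor]
    log(factor)
    if g <= 38:
        return factor
    else:
        w -= g >= w
    if factor >= factor:
        g = emit(w)
    for idx in w:
        w += g[w]
        if factor != g:
            break
    for w in factor:
        w = factor - (g + 3)
    return 5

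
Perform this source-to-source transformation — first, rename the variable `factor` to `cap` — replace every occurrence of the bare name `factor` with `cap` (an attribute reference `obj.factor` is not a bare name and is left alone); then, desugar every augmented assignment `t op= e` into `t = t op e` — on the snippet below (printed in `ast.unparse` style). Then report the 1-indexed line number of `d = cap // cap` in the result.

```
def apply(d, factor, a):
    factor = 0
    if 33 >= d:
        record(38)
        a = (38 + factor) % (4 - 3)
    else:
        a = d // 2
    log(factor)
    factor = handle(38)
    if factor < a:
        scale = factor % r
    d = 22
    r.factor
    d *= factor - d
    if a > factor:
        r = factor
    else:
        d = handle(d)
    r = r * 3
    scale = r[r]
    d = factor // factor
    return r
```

Transformed code:
def apply(d, cap, a):
    cap = 0
    if 33 >= d:
        record(38)
        a = (38 + cap) % (4 - 3)
    else:
        a = d // 2
    log(cap)
    cap = handle(38)
    if cap < a:
        scale = cap % r
    d = 22
    r.factor
    d = d * (cap - d)
    if a > cap:
        r = cap
    else:
        d = handle(d)
    r = r * 3
    scale = r[r]
    d = cap // cap
    return r

21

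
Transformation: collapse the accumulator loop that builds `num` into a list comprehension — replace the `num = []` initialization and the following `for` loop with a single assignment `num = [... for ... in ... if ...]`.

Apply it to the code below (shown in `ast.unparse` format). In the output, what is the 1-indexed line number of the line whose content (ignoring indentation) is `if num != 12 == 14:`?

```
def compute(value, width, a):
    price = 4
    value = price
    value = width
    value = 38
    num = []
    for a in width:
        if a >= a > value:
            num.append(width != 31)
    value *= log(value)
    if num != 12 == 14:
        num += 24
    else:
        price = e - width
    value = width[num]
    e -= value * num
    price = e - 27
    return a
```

Transformed code:
def compute(value, width, a):
    price = 4
    value = price
    value = width
    value = 38
    num = [width != 31 for a in width if a >= a > value]
    value *= log(value)
    if num != 12 == 14:
        num += 24
    else:
        price = e - width
    value = width[num]
    e -= value * num
    price = e - 27
    return a

8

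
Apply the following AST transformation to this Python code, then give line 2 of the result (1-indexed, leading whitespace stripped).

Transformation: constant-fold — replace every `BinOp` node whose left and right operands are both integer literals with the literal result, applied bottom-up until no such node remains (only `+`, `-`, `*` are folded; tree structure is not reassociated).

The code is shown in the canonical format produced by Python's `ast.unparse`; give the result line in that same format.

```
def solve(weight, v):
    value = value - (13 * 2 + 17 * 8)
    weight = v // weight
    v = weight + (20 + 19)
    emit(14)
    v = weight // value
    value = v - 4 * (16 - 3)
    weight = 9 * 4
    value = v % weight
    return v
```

value = value - 162

Transformed code:
def solve(weight, v):
    value = value - 162
    weight = v // weight
    v = weight + 39
    emit(14)
    v = weight // value
    value = v - 52
    weight = 36
    value = v % weight
    return v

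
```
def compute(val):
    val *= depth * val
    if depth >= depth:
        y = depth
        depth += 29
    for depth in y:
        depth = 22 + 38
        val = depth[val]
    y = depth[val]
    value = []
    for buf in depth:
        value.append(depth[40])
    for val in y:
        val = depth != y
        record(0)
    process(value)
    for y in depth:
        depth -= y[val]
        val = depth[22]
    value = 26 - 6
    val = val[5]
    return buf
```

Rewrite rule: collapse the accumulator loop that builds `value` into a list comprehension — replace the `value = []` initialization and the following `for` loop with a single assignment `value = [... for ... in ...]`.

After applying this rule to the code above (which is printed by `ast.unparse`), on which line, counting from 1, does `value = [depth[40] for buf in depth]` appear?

10

Transformed code:
def compute(val):
    val *= depth * val
    if depth >= depth:
        y = depth
        depth += 29
    for depth in y:
        depth = 22 + 38
        val = depth[val]
    y = depth[val]
    value = [depth[40] for buf in depth]
    for val in y:
        val = depth != y
        record(0)
    process(value)
    for y in depth:
        depth -= y[val]
        val = depth[22]
    value = 26 - 6
    val = val[5]
    return buf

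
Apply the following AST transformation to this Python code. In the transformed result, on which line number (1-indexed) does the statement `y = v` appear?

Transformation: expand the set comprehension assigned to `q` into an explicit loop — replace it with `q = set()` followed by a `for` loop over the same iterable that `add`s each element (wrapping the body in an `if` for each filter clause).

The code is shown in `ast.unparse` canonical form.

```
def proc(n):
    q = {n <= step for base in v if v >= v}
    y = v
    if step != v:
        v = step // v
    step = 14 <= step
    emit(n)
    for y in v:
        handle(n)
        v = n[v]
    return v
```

6

Transformed code:
def proc(n):
    q = set()
    for base in v:
        if v >= v:
            q.add(n <= step)
    y = v
    if step != v:
        v = step // v
    step = 14 <= step
    emit(n)
    for y in v:
        handle(n)
        v = n[v]
    return v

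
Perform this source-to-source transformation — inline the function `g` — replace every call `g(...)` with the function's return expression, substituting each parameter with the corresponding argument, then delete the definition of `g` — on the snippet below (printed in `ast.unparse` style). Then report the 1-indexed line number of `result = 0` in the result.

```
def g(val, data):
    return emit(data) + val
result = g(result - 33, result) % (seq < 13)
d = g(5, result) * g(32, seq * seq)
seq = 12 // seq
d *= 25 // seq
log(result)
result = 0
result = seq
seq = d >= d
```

6

Transformed code:
result = (emit(result) + (result - 33)) % (seq < 13)
d = (emit(result) + 5) * (emit(seq * seq) + 32)
seq = 12 // seq
d *= 25 // seq
log(result)
result = 0
result = seq
seq = d >= d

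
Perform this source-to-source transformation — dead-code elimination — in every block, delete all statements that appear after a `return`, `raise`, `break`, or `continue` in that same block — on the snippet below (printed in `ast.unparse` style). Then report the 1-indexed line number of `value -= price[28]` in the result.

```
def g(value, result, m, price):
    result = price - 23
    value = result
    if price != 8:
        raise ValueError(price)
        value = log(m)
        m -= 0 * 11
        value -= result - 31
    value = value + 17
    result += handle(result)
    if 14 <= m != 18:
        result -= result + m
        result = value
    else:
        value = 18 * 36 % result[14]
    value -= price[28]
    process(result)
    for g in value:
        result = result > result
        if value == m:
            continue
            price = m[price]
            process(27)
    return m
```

Transformed code:
def g(value, result, m, price):
    result = price - 23
    value = result
    if price != 8:
        raise ValueError(price)
    value = value + 17
    result += handle(result)
    if 14 <= m != 18:
        result -= result + m
        result = value
    else:
        value = 18 * 36 % result[14]
    value -= price[28]
    process(result)
    for g in value:
        result = result > result
        if value == m:
            continue
    return m

13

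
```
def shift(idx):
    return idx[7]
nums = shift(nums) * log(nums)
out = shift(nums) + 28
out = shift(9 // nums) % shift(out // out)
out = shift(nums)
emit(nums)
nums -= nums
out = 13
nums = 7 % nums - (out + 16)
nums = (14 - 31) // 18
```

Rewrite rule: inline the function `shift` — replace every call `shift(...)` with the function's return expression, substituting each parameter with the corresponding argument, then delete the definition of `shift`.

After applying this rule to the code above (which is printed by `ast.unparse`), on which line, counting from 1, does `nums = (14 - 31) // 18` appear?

Transformed code:
nums = nums[7] * log(nums)
out = nums[7] + 28
out = (9 // nums)[7] % (out // out)[7]
out = nums[7]
emit(nums)
nums -= nums
out = 13
nums = 7 % nums - (out + 16)
nums = (14 - 31) // 18

9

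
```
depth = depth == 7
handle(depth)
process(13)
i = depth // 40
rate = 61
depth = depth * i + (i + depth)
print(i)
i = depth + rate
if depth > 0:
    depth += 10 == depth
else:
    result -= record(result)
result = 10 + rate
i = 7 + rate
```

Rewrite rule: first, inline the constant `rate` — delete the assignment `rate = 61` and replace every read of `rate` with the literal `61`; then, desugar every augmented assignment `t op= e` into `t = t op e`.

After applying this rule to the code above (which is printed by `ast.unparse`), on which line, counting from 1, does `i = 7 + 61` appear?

Transformed code:
depth = depth == 7
handle(depth)
process(13)
i = depth // 40
depth = depth * i + (i + depth)
print(i)
i = depth + 61
if depth > 0:
    depth = depth + (10 == depth)
else:
    result = result - record(result)
result = 10 + 61
i = 7 + 61

13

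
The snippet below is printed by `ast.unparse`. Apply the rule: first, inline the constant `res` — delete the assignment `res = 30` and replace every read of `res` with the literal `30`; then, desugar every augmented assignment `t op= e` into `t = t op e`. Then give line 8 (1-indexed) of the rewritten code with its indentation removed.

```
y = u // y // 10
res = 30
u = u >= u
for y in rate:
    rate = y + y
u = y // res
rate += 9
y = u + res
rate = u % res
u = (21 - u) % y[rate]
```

rate = u % 30

Transformed code:
y = u // y // 10
u = u >= u
for y in rate:
    rate = y + y
u = y // 30
rate = rate + 9
y = u + 30
rate = u % 30
u = (21 - u) % y[rate]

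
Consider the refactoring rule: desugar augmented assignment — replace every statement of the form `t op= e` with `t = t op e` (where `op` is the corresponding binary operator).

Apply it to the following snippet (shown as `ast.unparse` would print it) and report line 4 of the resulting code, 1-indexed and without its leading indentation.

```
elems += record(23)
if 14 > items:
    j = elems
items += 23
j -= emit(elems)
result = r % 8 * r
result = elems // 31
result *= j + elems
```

Transformed code:
elems = elems + record(23)
if 14 > items:
    j = elems
items = items + 23
j = j - emit(elems)
result = r % 8 * r
result = elems // 31
result = result * (j + elems)

items = items + 23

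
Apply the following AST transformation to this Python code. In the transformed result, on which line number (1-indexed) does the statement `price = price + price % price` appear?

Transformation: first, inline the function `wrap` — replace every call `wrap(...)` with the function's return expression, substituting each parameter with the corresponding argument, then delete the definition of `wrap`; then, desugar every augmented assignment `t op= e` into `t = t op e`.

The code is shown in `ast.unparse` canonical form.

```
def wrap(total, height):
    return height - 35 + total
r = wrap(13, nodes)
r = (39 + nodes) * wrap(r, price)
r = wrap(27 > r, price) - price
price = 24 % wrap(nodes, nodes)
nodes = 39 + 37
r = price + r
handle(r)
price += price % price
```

Transformed code:
r = nodes - 35 + 13
r = (39 + nodes) * (price - 35 + r)
r = price - 35 + (27 > r) - price
price = 24 % (nodes - 35 + nodes)
nodes = 39 + 37
r = price + r
handle(r)
price = price + price % price

8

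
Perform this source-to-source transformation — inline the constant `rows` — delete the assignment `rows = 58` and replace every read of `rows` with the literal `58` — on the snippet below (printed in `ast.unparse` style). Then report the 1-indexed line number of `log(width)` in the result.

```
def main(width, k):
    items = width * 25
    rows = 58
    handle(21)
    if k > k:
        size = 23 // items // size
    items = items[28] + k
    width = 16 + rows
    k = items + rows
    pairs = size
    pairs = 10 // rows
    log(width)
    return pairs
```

Transformed code:
def main(width, k):
    items = width * 25
    handle(21)
    if k > k:
        size = 23 // items // size
    items = items[28] + k
    width = 16 + 58
    k = items + 58
    pairs = size
    pairs = 10 // 58
    log(width)
    return pairs

11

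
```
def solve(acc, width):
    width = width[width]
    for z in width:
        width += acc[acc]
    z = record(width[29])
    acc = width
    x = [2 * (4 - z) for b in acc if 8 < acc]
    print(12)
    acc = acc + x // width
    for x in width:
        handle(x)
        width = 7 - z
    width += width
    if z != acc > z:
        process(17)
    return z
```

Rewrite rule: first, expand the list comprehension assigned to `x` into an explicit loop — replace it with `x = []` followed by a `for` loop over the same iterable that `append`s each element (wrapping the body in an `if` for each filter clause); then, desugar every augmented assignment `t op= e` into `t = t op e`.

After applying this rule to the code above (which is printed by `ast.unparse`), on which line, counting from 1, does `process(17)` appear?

Transformed code:
def solve(acc, width):
    width = width[width]
    for z in width:
        width = width + acc[acc]
    z = record(width[29])
    acc = width
    x = []
    for b in acc:
        if 8 < acc:
            x.append(2 * (4 - z))
    print(12)
    acc = acc + x // width
    for x in width:
        handle(x)
        width = 7 - z
    width = width + width
    if z != acc > z:
        process(17)
    return z

18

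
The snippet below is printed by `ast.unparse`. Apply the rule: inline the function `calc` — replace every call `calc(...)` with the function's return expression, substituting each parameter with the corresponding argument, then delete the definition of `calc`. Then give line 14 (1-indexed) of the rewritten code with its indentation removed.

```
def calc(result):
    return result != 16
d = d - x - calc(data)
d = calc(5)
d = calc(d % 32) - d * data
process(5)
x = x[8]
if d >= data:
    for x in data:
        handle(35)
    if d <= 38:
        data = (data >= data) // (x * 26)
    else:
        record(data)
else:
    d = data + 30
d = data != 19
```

Transformed code:
d = d - x - (data != 16)
d = 5 != 16
d = (d % 32 != 16) - d * data
process(5)
x = x[8]
if d >= data:
    for x in data:
        handle(35)
    if d <= 38:
        data = (data >= data) // (x * 26)
    else:
        record(data)
else:
    d = data + 30
d = data != 19

d = data + 30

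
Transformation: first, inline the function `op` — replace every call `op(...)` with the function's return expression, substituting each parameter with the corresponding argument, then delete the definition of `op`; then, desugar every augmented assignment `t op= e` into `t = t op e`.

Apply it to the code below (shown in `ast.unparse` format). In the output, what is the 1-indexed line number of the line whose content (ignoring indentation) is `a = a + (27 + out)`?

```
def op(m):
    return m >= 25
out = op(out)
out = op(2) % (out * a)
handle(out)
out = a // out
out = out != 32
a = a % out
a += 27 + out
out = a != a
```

7

Transformed code:
out = out >= 25
out = (2 >= 25) % (out * a)
handle(out)
out = a // out
out = out != 32
a = a % out
a = a + (27 + out)
out = a != a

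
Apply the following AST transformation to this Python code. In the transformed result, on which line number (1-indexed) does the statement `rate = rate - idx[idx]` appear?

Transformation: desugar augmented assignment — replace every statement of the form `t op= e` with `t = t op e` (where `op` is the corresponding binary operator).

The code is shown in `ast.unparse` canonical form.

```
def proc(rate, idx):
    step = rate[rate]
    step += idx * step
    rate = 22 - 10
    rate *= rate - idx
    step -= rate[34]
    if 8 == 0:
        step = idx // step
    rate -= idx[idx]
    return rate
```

Transformed code:
def proc(rate, idx):
    step = rate[rate]
    step = step + idx * step
    rate = 22 - 10
    rate = rate * (rate - idx)
    step = step - rate[34]
    if 8 == 0:
        step = idx // step
    rate = rate - idx[idx]
    return rate

9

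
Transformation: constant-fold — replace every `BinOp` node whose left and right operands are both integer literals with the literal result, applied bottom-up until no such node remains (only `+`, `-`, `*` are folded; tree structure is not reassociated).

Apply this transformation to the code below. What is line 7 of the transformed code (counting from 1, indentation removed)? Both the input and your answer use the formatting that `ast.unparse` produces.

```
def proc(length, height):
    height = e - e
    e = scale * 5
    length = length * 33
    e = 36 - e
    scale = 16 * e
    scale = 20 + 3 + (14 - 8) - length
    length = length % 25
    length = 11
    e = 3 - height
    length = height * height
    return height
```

scale = 29 - length

Transformed code:
def proc(length, height):
    height = e - e
    e = scale * 5
    length = length * 33
    e = 36 - e
    scale = 16 * e
    scale = 29 - length
    length = length % 25
    length = 11
    e = 3 - height
    length = height * height
    return height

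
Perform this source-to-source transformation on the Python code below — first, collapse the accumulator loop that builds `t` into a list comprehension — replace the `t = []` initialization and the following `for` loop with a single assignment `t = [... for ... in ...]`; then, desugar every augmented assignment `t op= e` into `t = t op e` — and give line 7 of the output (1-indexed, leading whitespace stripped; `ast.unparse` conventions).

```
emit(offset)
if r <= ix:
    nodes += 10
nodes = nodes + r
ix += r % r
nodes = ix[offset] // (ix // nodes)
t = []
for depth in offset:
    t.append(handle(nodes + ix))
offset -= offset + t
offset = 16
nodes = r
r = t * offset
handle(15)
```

t = [handle(nodes + ix) for depth in offset]

Transformed code:
emit(offset)
if r <= ix:
    nodes = nodes + 10
nodes = nodes + r
ix = ix + r % r
nodes = ix[offset] // (ix // nodes)
t = [handle(nodes + ix) for depth in offset]
offset = offset - (offset + t)
offset = 16
nodes = r
r = t * offset
handle(15)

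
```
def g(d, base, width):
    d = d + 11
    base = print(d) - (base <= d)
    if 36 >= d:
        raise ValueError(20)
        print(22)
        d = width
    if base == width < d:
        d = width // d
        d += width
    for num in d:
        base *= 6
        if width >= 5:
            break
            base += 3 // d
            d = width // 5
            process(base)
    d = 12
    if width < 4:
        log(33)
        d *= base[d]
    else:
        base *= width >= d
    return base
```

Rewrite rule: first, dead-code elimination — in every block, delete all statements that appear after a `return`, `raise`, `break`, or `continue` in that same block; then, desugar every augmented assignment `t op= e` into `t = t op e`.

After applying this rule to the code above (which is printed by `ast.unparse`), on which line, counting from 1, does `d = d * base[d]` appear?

16

Transformed code:
def g(d, base, width):
    d = d + 11
    base = print(d) - (base <= d)
    if 36 >= d:
        raise ValueError(20)
    if base == width < d:
        d = width // d
        d = d + width
    for num in d:
        base = base * 6
        if width >= 5:
            break
    d = 12
    if width < 4:
        log(33)
        d = d * base[d]
    else:
        base = base * (width >= d)
    return base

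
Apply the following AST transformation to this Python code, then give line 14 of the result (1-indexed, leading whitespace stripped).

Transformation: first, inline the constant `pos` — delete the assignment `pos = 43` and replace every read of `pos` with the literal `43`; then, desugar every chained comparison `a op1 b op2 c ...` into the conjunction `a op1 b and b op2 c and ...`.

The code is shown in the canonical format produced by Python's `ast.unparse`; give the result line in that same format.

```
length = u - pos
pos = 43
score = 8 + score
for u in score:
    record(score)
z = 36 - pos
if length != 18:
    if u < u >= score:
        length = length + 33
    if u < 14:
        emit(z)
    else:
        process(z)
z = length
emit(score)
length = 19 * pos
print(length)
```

Transformed code:
length = u - 43
score = 8 + score
for u in score:
    record(score)
z = 36 - 43
if length != 18:
    if u < u and u >= score:
        length = length + 33
    if u < 14:
        emit(z)
    else:
        process(z)
z = length
emit(score)
length = 19 * 43
print(length)

emit(score)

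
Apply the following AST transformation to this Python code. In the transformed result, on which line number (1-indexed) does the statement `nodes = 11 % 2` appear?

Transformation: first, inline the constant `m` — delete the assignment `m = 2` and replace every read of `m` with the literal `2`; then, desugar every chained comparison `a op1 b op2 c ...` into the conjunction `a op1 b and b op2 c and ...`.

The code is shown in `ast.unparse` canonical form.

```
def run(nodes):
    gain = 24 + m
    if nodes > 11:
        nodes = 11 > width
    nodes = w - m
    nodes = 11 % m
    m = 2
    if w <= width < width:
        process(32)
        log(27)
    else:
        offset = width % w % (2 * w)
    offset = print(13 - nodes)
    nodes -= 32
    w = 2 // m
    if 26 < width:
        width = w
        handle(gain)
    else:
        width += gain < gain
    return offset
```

6

Transformed code:
def run(nodes):
    gain = 24 + 2
    if nodes > 11:
        nodes = 11 > width
    nodes = w - 2
    nodes = 11 % 2
    if w <= width and width < width:
        process(32)
        log(27)
    else:
        offset = width % w % (2 * w)
    offset = print(13 - nodes)
    nodes -= 32
    w = 2 // 2
    if 26 < width:
        width = w
        handle(gain)
    else:
        width += gain < gain
    return offset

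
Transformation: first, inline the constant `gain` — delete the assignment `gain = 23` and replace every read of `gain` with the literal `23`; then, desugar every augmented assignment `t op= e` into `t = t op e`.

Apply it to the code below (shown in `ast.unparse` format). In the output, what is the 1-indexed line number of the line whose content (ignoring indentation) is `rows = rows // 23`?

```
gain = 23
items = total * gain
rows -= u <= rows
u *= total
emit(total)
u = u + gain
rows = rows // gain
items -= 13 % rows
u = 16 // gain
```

6

Transformed code:
items = total * 23
rows = rows - (u <= rows)
u = u * total
emit(total)
u = u + 23
rows = rows // 23
items = items - 13 % rows
u = 16 // 23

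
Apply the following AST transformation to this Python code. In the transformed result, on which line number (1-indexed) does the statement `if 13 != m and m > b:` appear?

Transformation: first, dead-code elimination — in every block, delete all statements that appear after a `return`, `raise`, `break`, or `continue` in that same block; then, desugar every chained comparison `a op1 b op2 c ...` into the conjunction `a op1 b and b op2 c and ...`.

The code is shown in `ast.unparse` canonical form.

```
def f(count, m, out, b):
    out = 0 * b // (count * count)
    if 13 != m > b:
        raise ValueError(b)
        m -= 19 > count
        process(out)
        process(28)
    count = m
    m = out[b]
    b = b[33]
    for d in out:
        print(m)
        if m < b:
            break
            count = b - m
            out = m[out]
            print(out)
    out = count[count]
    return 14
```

3

Transformed code:
def f(count, m, out, b):
    out = 0 * b // (count * count)
    if 13 != m and m > b:
        raise ValueError(b)
    count = m
    m = out[b]
    b = b[33]
    for d in out:
        print(m)
        if m < b:
            break
    out = count[count]
    return 14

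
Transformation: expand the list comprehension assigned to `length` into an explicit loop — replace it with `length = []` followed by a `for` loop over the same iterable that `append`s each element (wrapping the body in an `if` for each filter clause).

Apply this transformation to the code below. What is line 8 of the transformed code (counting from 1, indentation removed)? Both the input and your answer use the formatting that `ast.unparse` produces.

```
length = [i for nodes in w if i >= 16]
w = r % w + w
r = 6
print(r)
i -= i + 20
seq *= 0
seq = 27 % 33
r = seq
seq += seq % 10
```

i -= i + 20

Transformed code:
length = []
for nodes in w:
    if i >= 16:
        length.append(i)
w = r % w + w
r = 6
print(r)
i -= i + 20
seq *= 0
seq = 27 % 33
r = seq
seq += seq % 10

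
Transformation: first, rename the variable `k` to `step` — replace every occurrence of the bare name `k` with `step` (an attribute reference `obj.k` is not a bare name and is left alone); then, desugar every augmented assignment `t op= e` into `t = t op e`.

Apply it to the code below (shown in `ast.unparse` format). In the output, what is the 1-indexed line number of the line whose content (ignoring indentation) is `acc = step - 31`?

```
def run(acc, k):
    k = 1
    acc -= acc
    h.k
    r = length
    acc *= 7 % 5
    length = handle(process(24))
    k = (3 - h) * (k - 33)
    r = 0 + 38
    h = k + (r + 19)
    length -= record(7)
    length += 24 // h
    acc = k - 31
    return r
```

Transformed code:
def run(acc, step):
    step = 1
    acc = acc - acc
    h.k
    r = length
    acc = acc * (7 % 5)
    length = handle(process(24))
    step = (3 - h) * (step - 33)
    r = 0 + 38
    h = step + (r + 19)
    length = length - record(7)
    length = length + 24 // h
    acc = step - 31
    return r

13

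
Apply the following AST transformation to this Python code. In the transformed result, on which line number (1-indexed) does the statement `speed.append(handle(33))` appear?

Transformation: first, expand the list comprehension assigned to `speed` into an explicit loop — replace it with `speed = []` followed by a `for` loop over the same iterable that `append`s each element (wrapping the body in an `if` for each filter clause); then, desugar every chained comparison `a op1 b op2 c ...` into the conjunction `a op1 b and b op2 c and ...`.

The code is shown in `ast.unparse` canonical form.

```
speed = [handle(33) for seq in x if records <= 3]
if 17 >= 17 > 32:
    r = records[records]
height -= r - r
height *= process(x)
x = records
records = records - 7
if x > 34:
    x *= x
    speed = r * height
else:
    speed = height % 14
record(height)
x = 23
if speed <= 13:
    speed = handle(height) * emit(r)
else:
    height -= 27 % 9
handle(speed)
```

Transformed code:
speed = []
for seq in x:
    if records <= 3:
        speed.append(handle(33))
if 17 >= 17 and 17 > 32:
    r = records[records]
height -= r - r
height *= process(x)
x = records
records = records - 7
if x > 34:
    x *= x
    speed = r * height
else:
    speed = height % 14
record(height)
x = 23
if speed <= 13:
    speed = handle(height) * emit(r)
else:
    height -= 27 % 9
handle(speed)

4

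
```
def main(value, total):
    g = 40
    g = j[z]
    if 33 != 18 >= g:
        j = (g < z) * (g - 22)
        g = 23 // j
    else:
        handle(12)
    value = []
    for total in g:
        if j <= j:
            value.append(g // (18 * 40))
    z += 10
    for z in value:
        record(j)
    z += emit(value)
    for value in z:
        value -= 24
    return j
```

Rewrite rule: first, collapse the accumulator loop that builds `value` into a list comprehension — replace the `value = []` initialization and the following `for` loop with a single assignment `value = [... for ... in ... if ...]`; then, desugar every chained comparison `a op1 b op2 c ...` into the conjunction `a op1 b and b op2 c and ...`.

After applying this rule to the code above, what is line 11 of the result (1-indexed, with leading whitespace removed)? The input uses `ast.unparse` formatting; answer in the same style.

for z in value:

Transformed code:
def main(value, total):
    g = 40
    g = j[z]
    if 33 != 18 and 18 >= g:
        j = (g < z) * (g - 22)
        g = 23 // j
    else:
        handle(12)
    value = [g // (18 * 40) for total in g if j <= j]
    z += 10
    for z in value:
        record(j)
    z += emit(value)
    for value in z:
        value -= 24
    return j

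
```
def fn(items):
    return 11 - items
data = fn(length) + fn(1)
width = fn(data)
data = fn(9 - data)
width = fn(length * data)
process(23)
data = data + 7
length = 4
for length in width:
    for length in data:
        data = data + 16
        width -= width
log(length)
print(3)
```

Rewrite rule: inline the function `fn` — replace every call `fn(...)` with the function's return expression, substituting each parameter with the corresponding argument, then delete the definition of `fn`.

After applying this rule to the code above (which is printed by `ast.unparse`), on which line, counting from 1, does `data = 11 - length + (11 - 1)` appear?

1

Transformed code:
data = 11 - length + (11 - 1)
width = 11 - data
data = 11 - (9 - data)
width = 11 - length * data
process(23)
data = data + 7
length = 4
for length in width:
    for length in data:
        data = data + 16
        width -= width
log(length)
print(3)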